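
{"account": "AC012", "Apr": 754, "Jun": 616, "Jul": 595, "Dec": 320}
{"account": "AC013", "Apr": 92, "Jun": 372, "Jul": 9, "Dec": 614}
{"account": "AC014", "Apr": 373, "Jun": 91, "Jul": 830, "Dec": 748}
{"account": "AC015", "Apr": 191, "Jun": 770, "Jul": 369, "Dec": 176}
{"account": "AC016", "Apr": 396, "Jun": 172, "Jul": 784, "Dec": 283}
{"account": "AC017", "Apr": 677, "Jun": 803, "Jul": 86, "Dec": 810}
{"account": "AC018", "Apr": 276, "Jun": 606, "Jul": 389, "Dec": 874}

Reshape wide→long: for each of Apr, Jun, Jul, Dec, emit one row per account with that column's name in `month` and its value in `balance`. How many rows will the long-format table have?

28

7 account values × 4 melted columns = 28 rows.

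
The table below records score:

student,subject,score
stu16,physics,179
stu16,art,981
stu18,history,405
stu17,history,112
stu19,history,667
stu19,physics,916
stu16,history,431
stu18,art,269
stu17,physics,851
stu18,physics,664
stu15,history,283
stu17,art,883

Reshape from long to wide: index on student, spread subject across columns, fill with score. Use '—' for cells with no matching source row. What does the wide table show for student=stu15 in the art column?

No long-format row has student=stu15 and subject=art, so the cell is —.

—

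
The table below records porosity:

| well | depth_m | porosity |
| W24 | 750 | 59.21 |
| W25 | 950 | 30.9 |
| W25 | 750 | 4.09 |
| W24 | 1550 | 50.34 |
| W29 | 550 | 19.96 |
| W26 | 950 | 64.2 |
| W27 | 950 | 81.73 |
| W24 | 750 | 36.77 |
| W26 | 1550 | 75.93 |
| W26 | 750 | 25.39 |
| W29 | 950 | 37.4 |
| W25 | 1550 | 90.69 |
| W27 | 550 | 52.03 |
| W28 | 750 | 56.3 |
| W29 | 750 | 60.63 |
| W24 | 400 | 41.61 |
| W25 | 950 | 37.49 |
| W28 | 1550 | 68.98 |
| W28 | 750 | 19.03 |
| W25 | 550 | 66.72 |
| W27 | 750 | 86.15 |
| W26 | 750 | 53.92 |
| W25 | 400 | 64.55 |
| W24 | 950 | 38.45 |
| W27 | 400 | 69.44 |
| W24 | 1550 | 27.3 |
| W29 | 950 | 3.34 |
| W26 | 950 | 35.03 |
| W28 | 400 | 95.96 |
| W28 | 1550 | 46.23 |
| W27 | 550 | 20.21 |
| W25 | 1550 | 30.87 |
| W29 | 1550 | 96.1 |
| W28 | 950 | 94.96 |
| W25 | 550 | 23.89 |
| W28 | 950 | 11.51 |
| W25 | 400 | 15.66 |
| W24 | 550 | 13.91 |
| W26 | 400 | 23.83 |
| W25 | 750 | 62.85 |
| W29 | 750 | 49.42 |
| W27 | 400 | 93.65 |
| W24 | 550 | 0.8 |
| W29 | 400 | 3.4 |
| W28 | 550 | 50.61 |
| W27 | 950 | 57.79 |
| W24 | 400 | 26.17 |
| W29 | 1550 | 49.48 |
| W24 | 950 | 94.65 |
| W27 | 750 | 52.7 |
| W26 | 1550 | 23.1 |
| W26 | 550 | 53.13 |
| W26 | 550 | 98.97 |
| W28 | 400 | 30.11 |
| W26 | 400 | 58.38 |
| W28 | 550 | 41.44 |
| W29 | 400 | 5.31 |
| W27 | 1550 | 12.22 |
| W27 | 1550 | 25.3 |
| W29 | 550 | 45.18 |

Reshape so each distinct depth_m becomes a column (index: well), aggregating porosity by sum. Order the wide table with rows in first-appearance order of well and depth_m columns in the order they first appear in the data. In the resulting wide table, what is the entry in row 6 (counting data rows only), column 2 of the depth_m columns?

106.47

With rows in first-appearance order of well, row 6 is well=W28. depth_m columns in first-appearance order: 750, 950, 1550, 550, 400; column 2 is 950.
Long rows with well=W28, depth_m=950: 94.96 + 11.51 = 106.47.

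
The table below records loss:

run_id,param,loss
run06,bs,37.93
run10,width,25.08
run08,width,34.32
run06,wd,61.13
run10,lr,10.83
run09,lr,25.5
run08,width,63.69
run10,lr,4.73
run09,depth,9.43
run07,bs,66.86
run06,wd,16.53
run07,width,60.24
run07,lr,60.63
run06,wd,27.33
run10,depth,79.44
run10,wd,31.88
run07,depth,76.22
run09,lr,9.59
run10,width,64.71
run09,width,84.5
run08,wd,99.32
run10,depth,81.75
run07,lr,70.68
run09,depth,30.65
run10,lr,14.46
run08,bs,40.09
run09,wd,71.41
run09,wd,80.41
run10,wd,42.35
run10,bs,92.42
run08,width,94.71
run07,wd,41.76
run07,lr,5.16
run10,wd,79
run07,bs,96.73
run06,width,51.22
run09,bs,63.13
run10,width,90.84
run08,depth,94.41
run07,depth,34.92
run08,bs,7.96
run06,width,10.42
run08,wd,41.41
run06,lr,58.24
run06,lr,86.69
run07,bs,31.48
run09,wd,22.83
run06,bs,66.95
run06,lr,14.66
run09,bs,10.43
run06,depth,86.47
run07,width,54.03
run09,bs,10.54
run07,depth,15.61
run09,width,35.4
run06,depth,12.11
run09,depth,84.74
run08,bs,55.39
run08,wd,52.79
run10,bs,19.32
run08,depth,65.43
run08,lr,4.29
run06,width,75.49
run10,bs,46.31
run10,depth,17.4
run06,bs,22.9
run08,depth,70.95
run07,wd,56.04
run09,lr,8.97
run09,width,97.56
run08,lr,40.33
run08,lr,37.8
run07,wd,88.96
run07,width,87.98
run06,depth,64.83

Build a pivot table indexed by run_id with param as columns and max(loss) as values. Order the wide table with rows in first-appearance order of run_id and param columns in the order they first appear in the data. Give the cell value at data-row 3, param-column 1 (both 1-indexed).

With rows in first-appearance order of run_id, row 3 is run_id=run08. param columns in first-appearance order: bs, width, wd, lr, depth; column 1 is bs.
Long rows with run_id=run08, param=bs: max(40.09, 7.96, 55.39) = 55.39.

55.39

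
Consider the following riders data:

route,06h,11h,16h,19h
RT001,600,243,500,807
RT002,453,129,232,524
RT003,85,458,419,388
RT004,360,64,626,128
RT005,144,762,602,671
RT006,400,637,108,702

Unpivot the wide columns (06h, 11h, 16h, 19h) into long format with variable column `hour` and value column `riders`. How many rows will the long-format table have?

6 route values × 4 melted columns = 24 rows.

24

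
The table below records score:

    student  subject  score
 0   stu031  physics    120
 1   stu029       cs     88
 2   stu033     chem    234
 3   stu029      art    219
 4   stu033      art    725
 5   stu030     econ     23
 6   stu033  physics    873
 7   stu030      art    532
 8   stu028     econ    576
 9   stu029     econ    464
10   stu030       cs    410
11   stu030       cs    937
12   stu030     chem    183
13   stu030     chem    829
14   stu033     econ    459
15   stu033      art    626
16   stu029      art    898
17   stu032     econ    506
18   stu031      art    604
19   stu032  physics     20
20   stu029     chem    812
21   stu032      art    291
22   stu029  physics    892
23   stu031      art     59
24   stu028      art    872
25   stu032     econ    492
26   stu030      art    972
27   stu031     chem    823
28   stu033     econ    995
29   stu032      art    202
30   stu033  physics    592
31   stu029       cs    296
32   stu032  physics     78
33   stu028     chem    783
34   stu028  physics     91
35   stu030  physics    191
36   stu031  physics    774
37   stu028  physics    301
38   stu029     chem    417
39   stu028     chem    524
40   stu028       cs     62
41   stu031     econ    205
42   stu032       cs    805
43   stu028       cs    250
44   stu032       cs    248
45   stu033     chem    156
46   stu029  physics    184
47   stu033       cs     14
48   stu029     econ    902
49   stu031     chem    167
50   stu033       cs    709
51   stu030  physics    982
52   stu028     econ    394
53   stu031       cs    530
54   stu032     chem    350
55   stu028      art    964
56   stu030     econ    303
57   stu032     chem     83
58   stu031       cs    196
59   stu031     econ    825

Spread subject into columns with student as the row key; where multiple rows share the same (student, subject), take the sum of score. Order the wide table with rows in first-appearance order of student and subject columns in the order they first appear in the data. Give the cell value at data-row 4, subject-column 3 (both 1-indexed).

1012

With rows in first-appearance order of student, row 4 is student=stu030. subject columns in first-appearance order: physics, cs, chem, art, econ; column 3 is chem.
Long rows with student=stu030, subject=chem: 183 + 829 = 1012.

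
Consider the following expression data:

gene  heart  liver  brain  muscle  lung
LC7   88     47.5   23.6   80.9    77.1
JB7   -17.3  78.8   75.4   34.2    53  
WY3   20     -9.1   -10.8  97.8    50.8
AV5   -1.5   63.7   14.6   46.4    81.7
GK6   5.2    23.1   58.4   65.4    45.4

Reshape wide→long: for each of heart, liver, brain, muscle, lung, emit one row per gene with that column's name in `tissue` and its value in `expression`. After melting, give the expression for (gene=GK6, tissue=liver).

Unpivoting turns each (gene, wide-column) pair into one long row.
The wide cell at row GK6, column liver holds 23.1, so the long row (GK6, liver) has expression=23.1.

23.1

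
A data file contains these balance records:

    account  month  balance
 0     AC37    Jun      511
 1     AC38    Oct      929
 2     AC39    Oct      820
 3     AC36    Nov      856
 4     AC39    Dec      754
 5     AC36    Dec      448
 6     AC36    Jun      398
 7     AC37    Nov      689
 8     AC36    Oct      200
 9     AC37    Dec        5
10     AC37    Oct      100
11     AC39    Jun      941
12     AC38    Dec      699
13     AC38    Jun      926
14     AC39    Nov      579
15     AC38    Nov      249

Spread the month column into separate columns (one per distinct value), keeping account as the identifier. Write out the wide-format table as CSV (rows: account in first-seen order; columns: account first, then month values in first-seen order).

Columns: account plus the 4 distinct month values (Jun, Oct, Nov, Dec).
For example, row AC37 column Jun takes balance=511 from the long row (AC37, Jun).

account,Jun,Oct,Nov,Dec
AC37,511,100,689,5
AC38,926,929,249,699
AC39,941,820,579,754
AC36,398,200,856,448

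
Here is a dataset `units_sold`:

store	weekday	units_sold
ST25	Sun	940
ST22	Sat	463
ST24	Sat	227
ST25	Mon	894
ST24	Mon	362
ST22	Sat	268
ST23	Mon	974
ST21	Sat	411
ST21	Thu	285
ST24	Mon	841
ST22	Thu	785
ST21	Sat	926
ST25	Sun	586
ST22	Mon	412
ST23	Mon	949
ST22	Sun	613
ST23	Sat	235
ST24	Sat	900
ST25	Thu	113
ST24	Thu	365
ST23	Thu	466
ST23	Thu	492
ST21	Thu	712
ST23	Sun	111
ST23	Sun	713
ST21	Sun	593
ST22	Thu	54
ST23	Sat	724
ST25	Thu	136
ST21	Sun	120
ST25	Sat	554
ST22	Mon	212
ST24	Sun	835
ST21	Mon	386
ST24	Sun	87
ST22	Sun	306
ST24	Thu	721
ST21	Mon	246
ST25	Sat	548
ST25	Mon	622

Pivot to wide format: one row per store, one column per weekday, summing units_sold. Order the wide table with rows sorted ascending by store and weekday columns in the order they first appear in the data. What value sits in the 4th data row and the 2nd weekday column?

1127

With rows sorted ascending by store, row 4 is store=ST24. weekday columns in first-appearance order: Sun, Sat, Mon, Thu; column 2 is Sat.
Long rows with store=ST24, weekday=Sat: 227 + 900 = 1127.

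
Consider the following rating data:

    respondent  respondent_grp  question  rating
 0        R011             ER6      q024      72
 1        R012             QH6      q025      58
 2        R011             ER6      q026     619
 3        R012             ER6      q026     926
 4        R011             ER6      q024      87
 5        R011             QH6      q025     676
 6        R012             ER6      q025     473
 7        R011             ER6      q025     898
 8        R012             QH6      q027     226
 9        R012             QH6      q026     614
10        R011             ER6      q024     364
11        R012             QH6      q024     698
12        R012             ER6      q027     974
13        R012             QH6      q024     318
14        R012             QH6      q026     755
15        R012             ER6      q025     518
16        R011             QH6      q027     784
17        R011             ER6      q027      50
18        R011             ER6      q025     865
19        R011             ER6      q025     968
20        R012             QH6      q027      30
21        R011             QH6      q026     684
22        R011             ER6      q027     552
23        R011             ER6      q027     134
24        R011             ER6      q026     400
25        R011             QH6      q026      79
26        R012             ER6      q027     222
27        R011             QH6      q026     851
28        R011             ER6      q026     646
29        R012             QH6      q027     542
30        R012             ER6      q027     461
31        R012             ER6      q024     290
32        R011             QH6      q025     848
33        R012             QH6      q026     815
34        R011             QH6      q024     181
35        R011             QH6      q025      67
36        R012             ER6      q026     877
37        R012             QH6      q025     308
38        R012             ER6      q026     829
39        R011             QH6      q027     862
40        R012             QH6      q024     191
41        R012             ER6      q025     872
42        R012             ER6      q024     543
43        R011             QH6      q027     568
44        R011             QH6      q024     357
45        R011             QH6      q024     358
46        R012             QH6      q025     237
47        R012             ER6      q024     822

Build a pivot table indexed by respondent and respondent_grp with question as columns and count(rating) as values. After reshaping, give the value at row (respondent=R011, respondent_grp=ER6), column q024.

Rows with respondent=R011, respondent_grp=ER6 and question=q024: rating values are 72, 87, 364.
3 rows match — count = 3.

3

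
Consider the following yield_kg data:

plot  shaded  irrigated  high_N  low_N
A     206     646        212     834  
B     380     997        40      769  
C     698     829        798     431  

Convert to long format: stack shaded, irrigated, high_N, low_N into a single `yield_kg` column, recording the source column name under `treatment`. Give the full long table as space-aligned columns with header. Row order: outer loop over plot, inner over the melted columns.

plot  treatment  yield_kg
A     shaded     206     
A     irrigated  646     
A     high_N     212     
A     low_N      834     
B     shaded     380     
B     irrigated  997     
B     high_N     40      
B     low_N      769     
C     shaded     698     
C     irrigated  829     
C     high_N     798     
C     low_N      431     

Each (plot, column) pair becomes one row: 3 × 4 = 12 rows.
For example, (A, shaded) → yield_kg=206.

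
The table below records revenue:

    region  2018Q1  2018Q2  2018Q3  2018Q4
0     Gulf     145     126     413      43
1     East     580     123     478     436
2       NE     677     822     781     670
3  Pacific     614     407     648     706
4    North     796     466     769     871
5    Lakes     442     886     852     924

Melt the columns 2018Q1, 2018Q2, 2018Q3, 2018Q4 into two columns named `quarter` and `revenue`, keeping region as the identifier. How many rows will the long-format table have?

6 region values × 4 melted columns = 24 rows.

24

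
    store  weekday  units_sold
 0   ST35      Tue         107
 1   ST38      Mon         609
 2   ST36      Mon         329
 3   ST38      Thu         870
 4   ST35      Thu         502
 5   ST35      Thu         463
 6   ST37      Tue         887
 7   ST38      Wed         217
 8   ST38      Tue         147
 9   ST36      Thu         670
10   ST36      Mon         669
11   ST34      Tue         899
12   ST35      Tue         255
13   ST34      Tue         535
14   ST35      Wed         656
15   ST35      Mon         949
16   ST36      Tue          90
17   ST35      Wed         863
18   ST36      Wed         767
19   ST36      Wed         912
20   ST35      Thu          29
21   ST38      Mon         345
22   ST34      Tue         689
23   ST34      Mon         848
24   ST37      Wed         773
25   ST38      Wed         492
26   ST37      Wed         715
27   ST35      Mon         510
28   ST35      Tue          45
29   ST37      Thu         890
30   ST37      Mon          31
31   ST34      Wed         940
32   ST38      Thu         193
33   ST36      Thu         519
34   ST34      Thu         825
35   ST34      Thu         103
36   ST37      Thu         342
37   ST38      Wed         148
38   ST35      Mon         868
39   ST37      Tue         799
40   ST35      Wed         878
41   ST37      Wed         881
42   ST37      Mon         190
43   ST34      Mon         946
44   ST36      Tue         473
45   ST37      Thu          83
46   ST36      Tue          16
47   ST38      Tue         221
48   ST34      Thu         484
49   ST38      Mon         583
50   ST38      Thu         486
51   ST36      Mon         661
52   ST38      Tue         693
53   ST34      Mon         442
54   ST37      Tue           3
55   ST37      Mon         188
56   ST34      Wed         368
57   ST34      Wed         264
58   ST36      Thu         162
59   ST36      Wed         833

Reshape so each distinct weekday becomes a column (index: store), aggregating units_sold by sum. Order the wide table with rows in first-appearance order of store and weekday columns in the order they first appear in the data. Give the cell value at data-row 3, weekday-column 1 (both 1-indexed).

579

With rows in first-appearance order of store, row 3 is store=ST36. weekday columns in first-appearance order: Tue, Mon, Thu, Wed; column 1 is Tue.
Long rows with store=ST36, weekday=Tue: 90 + 473 + 16 = 579.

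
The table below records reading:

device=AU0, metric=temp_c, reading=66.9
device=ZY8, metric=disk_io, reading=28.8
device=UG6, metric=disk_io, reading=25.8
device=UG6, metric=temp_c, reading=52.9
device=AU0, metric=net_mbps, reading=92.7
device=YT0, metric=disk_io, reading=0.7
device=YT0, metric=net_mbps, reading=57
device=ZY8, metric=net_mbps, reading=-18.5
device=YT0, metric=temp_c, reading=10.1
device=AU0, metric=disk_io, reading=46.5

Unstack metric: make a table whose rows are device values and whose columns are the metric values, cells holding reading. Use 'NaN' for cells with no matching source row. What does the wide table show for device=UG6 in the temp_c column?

The long row with device=UG6, metric=temp_c has reading=52.9.

52.9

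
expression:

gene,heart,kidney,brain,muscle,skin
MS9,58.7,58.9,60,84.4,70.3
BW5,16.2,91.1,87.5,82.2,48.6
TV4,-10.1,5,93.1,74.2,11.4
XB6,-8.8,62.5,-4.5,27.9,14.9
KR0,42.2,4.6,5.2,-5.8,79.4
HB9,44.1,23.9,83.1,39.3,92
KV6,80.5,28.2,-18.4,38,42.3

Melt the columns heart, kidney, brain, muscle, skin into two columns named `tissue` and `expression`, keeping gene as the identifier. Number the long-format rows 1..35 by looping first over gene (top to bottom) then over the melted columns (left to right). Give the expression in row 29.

39.3

35 rows total (7 × 5). Row 29: index ⌊(29-1)/5⌋ = 5 into gene → HB9; (29-1) mod 5 = 3 into the melted columns → muscle.
So row 29 is (HB9, muscle, 39.3); expression = 39.3.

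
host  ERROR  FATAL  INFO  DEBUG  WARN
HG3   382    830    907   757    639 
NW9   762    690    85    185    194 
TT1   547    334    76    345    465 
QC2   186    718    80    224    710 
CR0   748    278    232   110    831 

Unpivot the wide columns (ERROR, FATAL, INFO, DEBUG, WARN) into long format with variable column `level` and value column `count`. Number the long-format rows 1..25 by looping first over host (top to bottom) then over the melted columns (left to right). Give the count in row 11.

547

25 rows total (5 × 5). Row 11: index ⌊(11-1)/5⌋ = 2 into host → TT1; (11-1) mod 5 = 0 into the melted columns → ERROR.
So row 11 is (TT1, ERROR, 547); count = 547.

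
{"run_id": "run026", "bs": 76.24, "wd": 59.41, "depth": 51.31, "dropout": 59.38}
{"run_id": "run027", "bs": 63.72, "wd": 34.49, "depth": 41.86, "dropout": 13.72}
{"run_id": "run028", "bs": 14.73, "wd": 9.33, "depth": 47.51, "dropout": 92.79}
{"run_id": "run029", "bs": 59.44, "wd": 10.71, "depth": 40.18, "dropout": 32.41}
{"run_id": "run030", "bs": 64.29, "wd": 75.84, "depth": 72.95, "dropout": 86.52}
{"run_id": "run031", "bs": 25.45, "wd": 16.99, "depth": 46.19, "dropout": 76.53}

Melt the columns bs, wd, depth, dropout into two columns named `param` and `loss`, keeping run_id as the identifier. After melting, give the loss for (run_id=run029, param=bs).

Unpivoting turns each (run_id, wide-column) pair into one long row.
The wide cell at row run029, column bs holds 59.44, so the long row (run029, bs) has loss=59.44.

59.44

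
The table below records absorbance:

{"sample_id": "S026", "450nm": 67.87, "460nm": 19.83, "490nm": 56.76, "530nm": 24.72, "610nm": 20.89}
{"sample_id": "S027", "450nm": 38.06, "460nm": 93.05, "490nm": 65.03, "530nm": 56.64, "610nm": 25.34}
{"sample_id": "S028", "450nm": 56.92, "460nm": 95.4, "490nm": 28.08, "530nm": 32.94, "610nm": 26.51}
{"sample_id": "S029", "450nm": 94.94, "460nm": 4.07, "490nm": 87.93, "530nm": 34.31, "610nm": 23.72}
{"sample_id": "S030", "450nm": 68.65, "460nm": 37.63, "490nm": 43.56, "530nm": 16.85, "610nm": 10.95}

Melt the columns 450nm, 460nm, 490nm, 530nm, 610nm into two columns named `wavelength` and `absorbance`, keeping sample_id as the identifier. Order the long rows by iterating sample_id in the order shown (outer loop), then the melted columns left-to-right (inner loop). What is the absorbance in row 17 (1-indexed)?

25 rows total (5 × 5). Row 17: index ⌊(17-1)/5⌋ = 3 into sample_id → S029; (17-1) mod 5 = 1 into the melted columns → 460nm.
So row 17 is (S029, 460nm, 4.07); absorbance = 4.07.

4.07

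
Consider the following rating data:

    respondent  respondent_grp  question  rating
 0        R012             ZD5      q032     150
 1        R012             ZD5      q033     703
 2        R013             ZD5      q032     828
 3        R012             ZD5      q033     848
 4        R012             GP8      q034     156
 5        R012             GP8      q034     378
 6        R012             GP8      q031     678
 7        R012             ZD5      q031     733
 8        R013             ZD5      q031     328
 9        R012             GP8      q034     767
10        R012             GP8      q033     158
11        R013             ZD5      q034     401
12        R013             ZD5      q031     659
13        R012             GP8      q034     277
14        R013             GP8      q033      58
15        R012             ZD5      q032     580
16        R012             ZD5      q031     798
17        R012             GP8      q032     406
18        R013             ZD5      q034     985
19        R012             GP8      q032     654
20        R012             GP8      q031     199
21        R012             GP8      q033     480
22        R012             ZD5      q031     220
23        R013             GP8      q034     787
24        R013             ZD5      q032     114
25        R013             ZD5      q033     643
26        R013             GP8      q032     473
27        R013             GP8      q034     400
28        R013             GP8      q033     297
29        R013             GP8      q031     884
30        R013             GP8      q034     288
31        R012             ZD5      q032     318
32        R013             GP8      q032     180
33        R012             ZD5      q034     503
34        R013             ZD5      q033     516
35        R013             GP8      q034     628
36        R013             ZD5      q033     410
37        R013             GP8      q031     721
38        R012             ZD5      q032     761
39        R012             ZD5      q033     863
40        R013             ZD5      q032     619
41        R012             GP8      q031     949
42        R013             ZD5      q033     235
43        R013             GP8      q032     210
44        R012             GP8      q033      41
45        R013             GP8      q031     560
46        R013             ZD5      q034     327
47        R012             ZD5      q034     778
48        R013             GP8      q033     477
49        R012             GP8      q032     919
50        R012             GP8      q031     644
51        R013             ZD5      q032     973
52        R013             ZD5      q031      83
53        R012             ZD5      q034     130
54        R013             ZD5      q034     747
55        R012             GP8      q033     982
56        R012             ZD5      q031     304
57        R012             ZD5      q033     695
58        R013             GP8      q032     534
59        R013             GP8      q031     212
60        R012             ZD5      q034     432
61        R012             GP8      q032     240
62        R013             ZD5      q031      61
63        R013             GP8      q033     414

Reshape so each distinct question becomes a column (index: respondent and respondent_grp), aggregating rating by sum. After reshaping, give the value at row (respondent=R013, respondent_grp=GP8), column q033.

Rows with respondent=R013, respondent_grp=GP8 and question=q033: rating values are 58, 297, 477, 414.
58 + 297 + 477 + 414 = 1246.

1246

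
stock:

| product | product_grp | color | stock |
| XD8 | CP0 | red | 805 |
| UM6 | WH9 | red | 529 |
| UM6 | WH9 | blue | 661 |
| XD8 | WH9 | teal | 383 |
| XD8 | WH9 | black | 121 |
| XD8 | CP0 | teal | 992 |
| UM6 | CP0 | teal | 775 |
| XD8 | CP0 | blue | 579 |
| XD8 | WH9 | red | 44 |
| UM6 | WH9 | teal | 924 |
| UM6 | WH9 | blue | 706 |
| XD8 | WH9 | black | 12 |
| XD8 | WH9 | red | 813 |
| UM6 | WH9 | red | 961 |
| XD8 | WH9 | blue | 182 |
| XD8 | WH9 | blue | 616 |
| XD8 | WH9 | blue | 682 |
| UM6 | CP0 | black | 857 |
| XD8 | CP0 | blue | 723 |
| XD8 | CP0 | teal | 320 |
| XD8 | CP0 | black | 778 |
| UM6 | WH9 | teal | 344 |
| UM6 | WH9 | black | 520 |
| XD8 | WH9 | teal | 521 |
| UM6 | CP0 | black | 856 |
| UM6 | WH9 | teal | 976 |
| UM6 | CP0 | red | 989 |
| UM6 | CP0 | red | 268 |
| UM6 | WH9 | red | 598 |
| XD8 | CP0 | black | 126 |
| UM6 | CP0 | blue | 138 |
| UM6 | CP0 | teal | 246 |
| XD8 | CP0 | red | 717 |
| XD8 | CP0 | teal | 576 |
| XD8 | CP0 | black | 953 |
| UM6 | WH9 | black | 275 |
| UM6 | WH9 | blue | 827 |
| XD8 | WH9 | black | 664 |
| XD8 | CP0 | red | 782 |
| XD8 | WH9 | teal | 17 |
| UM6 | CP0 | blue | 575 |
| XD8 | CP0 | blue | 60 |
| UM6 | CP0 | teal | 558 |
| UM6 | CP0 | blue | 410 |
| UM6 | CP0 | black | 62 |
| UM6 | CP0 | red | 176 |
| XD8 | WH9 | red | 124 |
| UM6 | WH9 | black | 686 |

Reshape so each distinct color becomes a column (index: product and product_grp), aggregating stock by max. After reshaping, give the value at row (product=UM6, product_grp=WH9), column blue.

827

Rows with product=UM6, product_grp=WH9 and color=blue: stock values are 661, 706, 827.
max(661, 706, 827) = 827.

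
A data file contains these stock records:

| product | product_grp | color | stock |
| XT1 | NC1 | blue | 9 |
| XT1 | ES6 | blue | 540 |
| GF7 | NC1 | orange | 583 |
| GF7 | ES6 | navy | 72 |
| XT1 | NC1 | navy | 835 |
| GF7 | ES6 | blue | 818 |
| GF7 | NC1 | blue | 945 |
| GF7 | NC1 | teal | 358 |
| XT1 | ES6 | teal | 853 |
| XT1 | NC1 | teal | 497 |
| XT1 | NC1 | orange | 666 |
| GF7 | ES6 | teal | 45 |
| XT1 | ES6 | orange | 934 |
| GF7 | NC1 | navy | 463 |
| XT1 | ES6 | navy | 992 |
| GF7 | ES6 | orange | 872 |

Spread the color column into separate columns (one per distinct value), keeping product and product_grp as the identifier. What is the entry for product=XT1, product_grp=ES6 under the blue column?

540

Wide layout: rows indexed by product and product_grp, columns are the 4 distinct color values (blue, orange, navy, teal).
Cell (product=XT1, product_grp=ES6, color=blue) draws from the long row where product=XT1, product_grp=ES6 and color=blue, which has stock=540.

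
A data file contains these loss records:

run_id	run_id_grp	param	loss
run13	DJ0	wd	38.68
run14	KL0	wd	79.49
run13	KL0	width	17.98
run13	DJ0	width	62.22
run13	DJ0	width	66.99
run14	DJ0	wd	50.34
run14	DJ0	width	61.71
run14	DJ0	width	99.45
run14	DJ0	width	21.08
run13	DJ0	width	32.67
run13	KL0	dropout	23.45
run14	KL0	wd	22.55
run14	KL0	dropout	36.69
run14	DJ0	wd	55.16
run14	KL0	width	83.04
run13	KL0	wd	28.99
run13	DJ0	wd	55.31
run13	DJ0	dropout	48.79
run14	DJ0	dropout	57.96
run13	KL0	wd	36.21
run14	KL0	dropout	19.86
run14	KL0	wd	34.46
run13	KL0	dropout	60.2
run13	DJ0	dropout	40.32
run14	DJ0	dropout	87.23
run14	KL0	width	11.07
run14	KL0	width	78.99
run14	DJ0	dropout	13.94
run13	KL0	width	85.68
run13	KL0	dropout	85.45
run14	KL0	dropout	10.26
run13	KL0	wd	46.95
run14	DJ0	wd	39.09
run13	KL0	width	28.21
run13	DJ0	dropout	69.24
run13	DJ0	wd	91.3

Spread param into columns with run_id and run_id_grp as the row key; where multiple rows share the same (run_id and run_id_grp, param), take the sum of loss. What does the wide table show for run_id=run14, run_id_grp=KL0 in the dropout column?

66.81

Rows with run_id=run14, run_id_grp=KL0 and param=dropout: loss values are 36.69, 19.86, 10.26.
36.69 + 19.86 + 10.26 = 66.81.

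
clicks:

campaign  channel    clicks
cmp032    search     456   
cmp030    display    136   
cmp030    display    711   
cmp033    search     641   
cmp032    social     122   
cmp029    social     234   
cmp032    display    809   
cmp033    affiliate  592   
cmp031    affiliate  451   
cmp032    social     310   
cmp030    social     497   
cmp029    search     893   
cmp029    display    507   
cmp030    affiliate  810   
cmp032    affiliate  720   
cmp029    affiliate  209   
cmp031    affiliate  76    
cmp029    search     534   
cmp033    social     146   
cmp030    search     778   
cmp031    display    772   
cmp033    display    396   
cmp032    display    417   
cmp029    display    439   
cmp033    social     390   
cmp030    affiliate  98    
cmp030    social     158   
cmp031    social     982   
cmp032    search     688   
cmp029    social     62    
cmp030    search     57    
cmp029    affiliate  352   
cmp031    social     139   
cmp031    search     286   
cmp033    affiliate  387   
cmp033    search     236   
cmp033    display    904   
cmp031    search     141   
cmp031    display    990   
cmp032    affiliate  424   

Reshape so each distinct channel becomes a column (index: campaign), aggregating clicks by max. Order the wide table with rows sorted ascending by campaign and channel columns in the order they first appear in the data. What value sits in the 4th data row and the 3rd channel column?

310

With rows sorted ascending by campaign, row 4 is campaign=cmp032. channel columns in first-appearance order: search, display, social, affiliate; column 3 is social.
Long rows with campaign=cmp032, channel=social: max(122, 310) = 310.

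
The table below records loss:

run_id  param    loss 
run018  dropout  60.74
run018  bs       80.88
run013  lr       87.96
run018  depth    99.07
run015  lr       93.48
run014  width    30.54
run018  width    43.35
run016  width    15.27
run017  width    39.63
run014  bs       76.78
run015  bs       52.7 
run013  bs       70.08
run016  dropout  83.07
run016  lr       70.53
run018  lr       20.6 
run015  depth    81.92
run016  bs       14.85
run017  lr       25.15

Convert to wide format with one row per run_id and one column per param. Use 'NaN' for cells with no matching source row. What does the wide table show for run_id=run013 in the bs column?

The long row with run_id=run013, param=bs has loss=70.08.

70.08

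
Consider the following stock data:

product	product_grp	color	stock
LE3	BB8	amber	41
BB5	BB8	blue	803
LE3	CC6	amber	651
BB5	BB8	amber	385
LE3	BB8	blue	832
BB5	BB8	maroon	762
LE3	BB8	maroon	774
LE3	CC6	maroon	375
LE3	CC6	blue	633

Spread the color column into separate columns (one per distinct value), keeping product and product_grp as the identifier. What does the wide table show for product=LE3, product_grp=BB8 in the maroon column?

774

Wide layout: rows indexed by product and product_grp, columns are the 3 distinct color values (amber, blue, maroon).
Cell (product=LE3, product_grp=BB8, color=maroon) draws from the long row where product=LE3, product_grp=BB8 and color=maroon, which has stock=774.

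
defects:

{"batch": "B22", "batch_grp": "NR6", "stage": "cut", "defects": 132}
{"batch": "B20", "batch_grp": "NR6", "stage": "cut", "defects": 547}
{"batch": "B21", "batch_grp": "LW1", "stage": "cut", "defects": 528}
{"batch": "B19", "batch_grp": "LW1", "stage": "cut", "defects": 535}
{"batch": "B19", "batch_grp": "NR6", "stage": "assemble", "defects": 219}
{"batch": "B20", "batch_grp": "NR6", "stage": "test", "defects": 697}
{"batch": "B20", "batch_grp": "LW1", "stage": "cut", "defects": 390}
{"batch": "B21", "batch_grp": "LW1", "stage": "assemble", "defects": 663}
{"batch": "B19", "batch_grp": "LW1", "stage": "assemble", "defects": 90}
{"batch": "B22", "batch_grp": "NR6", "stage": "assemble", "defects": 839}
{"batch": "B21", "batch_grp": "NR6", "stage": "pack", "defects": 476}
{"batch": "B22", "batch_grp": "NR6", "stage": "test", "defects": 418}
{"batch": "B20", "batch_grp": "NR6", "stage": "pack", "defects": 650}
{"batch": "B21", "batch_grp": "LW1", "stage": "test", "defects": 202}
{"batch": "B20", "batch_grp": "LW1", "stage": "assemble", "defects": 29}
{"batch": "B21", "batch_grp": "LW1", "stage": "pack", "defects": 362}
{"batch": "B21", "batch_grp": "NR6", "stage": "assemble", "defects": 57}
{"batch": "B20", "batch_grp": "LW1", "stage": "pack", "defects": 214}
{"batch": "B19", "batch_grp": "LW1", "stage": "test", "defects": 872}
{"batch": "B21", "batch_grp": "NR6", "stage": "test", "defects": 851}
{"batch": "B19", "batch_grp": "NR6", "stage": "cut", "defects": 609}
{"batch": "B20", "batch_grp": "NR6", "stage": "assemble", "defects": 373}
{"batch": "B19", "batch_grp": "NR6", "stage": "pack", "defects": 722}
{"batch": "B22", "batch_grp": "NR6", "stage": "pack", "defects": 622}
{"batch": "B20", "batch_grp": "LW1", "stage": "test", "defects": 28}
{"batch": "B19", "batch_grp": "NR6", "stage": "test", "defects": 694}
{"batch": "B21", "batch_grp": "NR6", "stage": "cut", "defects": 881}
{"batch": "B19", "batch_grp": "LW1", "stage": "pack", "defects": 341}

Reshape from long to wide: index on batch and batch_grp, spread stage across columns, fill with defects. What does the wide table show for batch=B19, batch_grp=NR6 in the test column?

694

Wide layout: rows indexed by batch and batch_grp, columns are the 4 distinct stage values (cut, assemble, test, pack).
Cell (batch=B19, batch_grp=NR6, stage=test) draws from the long row where batch=B19, batch_grp=NR6 and stage=test, which has defects=694.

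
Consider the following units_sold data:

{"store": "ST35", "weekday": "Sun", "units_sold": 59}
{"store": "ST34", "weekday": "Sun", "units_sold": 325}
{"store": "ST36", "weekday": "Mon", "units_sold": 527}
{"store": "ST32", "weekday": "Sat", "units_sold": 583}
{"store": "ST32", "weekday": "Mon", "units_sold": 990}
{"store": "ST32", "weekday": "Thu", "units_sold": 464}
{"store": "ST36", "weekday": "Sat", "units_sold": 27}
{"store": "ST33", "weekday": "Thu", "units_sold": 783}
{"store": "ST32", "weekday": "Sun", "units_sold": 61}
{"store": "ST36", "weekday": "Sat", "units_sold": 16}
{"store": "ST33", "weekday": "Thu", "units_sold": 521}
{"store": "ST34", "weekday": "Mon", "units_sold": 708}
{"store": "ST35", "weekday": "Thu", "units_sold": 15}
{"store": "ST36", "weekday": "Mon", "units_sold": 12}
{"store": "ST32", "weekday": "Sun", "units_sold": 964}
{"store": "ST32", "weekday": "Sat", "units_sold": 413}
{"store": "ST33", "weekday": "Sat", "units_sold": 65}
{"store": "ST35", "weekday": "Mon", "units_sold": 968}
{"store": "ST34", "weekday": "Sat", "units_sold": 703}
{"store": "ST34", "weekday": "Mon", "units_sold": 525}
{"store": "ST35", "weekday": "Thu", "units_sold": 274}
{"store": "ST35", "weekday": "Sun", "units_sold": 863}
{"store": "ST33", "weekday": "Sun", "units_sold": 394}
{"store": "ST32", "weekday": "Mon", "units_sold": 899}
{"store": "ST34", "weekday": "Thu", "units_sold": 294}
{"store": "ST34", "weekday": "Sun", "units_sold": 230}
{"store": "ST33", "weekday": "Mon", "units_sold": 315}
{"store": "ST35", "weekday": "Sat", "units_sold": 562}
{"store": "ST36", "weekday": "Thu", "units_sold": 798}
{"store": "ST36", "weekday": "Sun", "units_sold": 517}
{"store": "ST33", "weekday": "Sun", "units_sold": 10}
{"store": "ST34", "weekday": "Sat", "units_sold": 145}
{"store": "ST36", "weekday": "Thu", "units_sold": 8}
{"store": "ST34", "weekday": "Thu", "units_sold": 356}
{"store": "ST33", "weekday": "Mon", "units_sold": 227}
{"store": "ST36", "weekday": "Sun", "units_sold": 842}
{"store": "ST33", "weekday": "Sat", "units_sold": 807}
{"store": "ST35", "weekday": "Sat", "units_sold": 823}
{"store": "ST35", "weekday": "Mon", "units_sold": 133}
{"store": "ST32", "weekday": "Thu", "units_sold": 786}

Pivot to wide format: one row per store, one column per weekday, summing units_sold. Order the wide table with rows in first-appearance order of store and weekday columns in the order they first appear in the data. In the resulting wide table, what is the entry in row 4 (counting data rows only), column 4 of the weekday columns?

1250

With rows in first-appearance order of store, row 4 is store=ST32. weekday columns in first-appearance order: Sun, Mon, Sat, Thu; column 4 is Thu.
Long rows with store=ST32, weekday=Thu: 464 + 786 = 1250.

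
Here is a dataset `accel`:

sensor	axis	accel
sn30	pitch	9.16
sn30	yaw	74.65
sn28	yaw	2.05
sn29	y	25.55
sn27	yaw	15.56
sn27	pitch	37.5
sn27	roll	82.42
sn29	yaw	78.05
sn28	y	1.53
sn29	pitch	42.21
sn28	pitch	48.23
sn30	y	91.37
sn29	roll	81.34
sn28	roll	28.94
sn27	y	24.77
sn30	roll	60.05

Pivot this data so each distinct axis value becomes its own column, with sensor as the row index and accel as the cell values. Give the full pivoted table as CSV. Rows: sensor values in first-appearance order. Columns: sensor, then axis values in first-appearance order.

Columns: sensor plus the 4 distinct axis values (pitch, yaw, y, roll).
For example, row sn30 column pitch takes accel=9.16 from the long row (sn30, pitch).

sensor,pitch,yaw,y,roll
sn30,9.16,74.65,91.37,60.05
sn28,48.23,2.05,1.53,28.94
sn29,42.21,78.05,25.55,81.34
sn27,37.5,15.56,24.77,82.42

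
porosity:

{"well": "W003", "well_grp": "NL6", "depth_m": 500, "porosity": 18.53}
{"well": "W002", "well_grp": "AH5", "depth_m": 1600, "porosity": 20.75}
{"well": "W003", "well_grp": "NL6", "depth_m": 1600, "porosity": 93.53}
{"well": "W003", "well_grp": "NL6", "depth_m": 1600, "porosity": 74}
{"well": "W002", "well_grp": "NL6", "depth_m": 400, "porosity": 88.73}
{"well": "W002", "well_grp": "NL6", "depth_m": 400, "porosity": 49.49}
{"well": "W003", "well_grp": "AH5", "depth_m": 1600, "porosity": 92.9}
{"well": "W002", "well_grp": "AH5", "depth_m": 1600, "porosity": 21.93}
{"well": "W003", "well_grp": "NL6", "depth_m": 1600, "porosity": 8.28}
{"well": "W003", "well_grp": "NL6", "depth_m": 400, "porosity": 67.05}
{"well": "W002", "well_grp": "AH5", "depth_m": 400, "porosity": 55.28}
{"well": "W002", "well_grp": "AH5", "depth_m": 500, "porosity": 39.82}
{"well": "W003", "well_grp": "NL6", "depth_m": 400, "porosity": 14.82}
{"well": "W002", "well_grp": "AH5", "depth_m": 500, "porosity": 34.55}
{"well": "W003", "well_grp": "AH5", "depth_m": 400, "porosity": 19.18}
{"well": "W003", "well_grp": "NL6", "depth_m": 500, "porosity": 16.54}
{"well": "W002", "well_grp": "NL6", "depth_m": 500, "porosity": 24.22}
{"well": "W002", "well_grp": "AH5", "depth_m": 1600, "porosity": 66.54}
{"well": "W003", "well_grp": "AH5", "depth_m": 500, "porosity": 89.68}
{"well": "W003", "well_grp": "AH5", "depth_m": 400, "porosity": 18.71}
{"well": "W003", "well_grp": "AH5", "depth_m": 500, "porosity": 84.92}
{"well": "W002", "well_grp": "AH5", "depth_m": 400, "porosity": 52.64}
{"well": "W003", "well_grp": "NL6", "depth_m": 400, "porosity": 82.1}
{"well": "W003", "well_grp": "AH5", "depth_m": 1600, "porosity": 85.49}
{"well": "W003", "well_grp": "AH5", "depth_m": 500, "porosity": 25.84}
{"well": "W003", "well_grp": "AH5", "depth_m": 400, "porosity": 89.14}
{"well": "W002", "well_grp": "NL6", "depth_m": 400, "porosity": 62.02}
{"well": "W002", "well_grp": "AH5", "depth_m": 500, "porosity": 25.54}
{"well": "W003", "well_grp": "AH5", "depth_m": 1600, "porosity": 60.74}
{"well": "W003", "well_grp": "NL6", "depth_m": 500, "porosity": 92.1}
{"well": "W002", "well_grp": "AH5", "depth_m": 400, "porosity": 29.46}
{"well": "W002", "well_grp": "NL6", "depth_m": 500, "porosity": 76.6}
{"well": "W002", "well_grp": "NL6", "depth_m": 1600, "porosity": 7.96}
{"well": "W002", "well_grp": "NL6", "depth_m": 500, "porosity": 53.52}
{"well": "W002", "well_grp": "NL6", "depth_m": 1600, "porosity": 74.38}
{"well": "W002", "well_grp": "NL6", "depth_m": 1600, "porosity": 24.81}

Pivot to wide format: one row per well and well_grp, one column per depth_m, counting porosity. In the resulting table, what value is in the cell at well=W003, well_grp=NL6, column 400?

Rows with well=W003, well_grp=NL6 and depth_m=400: porosity values are 67.05, 14.82, 82.1.
3 rows match — count = 3.

3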